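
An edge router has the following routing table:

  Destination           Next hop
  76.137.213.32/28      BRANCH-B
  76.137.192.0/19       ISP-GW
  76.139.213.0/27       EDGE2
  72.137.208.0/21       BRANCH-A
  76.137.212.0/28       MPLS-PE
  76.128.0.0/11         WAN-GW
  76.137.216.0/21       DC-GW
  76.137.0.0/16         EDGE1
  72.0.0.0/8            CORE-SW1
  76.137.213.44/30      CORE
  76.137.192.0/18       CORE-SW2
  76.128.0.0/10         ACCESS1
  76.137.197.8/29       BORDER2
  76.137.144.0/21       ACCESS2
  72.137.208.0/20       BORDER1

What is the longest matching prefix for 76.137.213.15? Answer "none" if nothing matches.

76.137.192.0/19

Entries matching 76.137.213.15:
  76.128.0.0/10 (76.128.0.0 - 76.191.255.255)
  76.128.0.0/11 (76.128.0.0 - 76.159.255.255)
  76.137.0.0/16 (76.137.0.0 - 76.137.255.255)
  76.137.192.0/18 (76.137.192.0 - 76.137.255.255)
  76.137.192.0/19 (76.137.192.0 - 76.137.223.255)
Most specific is 76.137.192.0/19.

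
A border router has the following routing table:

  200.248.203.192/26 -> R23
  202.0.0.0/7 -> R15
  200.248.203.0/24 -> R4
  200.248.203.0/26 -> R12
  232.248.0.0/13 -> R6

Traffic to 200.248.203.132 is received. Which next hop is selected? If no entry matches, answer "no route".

Routes whose prefix contains 200.248.203.132:
  200.248.203.0/24 (200.248.203.0 - 200.248.203.255) -> R4
More-specific entries that do NOT match:
  200.248.203.192/26 (200.248.203.192 - 200.248.203.255) does not contain 200.248.203.132
  200.248.203.0/26 (200.248.203.0 - 200.248.203.63) does not contain 200.248.203.132
Longest matching prefix is /24 -> next hop R4.

R4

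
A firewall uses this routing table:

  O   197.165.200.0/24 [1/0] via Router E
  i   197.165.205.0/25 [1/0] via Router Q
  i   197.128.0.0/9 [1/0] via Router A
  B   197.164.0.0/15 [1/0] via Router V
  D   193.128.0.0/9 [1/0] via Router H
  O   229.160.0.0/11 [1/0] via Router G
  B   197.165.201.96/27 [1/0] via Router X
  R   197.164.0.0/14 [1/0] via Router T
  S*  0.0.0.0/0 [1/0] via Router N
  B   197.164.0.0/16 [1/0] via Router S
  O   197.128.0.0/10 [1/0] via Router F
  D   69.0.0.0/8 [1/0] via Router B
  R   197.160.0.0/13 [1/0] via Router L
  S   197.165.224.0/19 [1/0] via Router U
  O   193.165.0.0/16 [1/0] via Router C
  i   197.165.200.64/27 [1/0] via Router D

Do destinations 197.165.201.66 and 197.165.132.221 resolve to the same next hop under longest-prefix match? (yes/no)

197.165.201.66: longest match 197.164.0.0/15 -> Router V
197.165.132.221: longest match 197.164.0.0/15 -> Router V

yes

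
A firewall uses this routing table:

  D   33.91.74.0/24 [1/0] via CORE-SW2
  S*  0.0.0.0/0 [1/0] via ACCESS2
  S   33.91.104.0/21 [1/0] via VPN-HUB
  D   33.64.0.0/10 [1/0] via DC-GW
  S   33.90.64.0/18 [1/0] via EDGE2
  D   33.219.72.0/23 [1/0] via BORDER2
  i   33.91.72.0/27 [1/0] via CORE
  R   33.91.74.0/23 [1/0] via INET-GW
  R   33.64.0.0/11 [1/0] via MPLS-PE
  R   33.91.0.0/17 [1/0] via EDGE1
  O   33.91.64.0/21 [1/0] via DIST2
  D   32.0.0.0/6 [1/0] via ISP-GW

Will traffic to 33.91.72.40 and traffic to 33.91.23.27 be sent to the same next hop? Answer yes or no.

yes

33.91.72.40: longest match 33.91.0.0/17 -> EDGE1
33.91.23.27: longest match 33.91.0.0/17 -> EDGE1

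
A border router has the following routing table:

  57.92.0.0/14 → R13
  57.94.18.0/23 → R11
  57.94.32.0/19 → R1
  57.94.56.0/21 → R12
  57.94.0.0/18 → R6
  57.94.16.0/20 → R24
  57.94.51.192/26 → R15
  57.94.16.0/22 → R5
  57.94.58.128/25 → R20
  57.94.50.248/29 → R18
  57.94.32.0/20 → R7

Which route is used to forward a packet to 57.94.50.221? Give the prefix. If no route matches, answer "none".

57.94.32.0/19

Entries matching 57.94.50.221:
  57.92.0.0/14 (57.92.0.0 - 57.95.255.255)
  57.94.0.0/18 (57.94.0.0 - 57.94.63.255)
  57.94.32.0/19 (57.94.32.0 - 57.94.63.255)
Most specific is 57.94.32.0/19.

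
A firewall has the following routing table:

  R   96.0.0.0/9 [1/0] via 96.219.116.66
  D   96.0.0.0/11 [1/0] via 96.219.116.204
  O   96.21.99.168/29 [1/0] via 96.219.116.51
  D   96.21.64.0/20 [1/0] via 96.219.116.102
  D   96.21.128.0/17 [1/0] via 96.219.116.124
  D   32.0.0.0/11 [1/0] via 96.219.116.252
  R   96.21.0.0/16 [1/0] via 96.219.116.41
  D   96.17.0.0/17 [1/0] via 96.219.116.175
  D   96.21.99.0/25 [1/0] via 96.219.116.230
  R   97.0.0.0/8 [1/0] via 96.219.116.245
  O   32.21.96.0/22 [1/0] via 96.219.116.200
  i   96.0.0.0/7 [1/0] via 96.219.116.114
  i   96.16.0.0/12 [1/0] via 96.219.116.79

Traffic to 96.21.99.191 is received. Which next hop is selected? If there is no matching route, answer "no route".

96.219.116.41

Routes whose prefix contains 96.21.99.191:
  96.0.0.0/7 (96.0.0.0 - 97.255.255.255) -> 96.219.116.114
  96.0.0.0/9 (96.0.0.0 - 96.127.255.255) -> 96.219.116.66
  96.0.0.0/11 (96.0.0.0 - 96.31.255.255) -> 96.219.116.204
  96.16.0.0/12 (96.16.0.0 - 96.31.255.255) -> 96.219.116.79
  96.21.0.0/16 (96.21.0.0 - 96.21.255.255) -> 96.219.116.41
More-specific entries that do NOT match:
  96.21.99.168/29 (96.21.99.168 - 96.21.99.175) does not contain 96.21.99.191
  96.21.99.0/25 (96.21.99.0 - 96.21.99.127) does not contain 96.21.99.191
  32.21.96.0/22 (32.21.96.0 - 32.21.99.255) does not contain 96.21.99.191
  96.21.64.0/20 (96.21.64.0 - 96.21.79.255) does not contain 96.21.99.191
  96.21.128.0/17 (96.21.128.0 - 96.21.255.255) does not contain 96.21.99.191
  96.17.0.0/17 (96.17.0.0 - 96.17.127.255) does not contain 96.21.99.191
Longest matching prefix is /16 -> next hop 96.219.116.41.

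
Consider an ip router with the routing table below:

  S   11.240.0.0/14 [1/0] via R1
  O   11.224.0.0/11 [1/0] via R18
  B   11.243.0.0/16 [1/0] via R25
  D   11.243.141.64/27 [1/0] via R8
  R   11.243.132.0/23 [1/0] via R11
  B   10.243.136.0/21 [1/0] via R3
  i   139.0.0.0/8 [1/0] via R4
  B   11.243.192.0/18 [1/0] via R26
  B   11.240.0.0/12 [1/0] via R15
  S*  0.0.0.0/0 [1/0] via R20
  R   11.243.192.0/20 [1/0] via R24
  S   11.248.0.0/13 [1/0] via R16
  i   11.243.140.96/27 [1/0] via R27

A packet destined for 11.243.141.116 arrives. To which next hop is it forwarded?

Routes whose prefix contains 11.243.141.116:
  0.0.0.0/0 (default, matches everything) -> R20
  11.224.0.0/11 (11.224.0.0 - 11.255.255.255) -> R18
  11.240.0.0/12 (11.240.0.0 - 11.255.255.255) -> R15
  11.240.0.0/14 (11.240.0.0 - 11.243.255.255) -> R1
  11.243.0.0/16 (11.243.0.0 - 11.243.255.255) -> R25
More-specific entries that do NOT match:
  11.243.141.64/27 (11.243.141.64 - 11.243.141.95) does not contain 11.243.141.116
  11.243.140.96/27 (11.243.140.96 - 11.243.140.127) does not contain 11.243.141.116
  11.243.132.0/23 (11.243.132.0 - 11.243.133.255) does not contain 11.243.141.116
  10.243.136.0/21 (10.243.136.0 - 10.243.143.255) does not contain 11.243.141.116
  11.243.192.0/20 (11.243.192.0 - 11.243.207.255) does not contain 11.243.141.116
  11.243.192.0/18 (11.243.192.0 - 11.243.255.255) does not contain 11.243.141.116
Longest matching prefix is /16 -> next hop R25.

R25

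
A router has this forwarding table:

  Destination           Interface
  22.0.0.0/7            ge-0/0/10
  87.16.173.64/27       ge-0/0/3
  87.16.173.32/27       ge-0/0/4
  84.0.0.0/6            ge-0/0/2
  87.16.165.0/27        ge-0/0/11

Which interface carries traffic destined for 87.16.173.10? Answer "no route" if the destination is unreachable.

Routes whose prefix contains 87.16.173.10:
  84.0.0.0/6 (84.0.0.0 - 87.255.255.255) -> ge-0/0/2
More-specific entries that do NOT match:
  87.16.173.64/27 (87.16.173.64 - 87.16.173.95) does not contain 87.16.173.10
  87.16.173.32/27 (87.16.173.32 - 87.16.173.63) does not contain 87.16.173.10
  87.16.165.0/27 (87.16.165.0 - 87.16.165.31) does not contain 87.16.173.10
  22.0.0.0/7 (22.0.0.0 - 23.255.255.255) does not contain 87.16.173.10
Longest matching prefix is /6 -> interface ge-0/0/2.

ge-0/0/2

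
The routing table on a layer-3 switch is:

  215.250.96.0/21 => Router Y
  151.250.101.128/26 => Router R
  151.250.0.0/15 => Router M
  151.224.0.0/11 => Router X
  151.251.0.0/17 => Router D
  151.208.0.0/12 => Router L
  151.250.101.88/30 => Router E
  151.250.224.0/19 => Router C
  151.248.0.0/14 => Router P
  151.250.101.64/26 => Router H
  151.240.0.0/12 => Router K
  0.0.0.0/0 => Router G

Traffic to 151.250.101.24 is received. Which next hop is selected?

Routes whose prefix contains 151.250.101.24:
  0.0.0.0/0 (default, matches everything) -> Router G
  151.224.0.0/11 (151.224.0.0 - 151.255.255.255) -> Router X
  151.240.0.0/12 (151.240.0.0 - 151.255.255.255) -> Router K
  151.248.0.0/14 (151.248.0.0 - 151.251.255.255) -> Router P
  151.250.0.0/15 (151.250.0.0 - 151.251.255.255) -> Router M
More-specific entries that do NOT match:
  151.250.101.88/30 (151.250.101.88 - 151.250.101.91) does not contain 151.250.101.24
  151.250.101.128/26 (151.250.101.128 - 151.250.101.191) does not contain 151.250.101.24
  151.250.101.64/26 (151.250.101.64 - 151.250.101.127) does not contain 151.250.101.24
  215.250.96.0/21 (215.250.96.0 - 215.250.103.255) does not contain 151.250.101.24
  151.250.224.0/19 (151.250.224.0 - 151.250.255.255) does not contain 151.250.101.24
  151.251.0.0/17 (151.251.0.0 - 151.251.127.255) does not contain 151.250.101.24
Longest matching prefix is /15 -> next hop Router M.

Router M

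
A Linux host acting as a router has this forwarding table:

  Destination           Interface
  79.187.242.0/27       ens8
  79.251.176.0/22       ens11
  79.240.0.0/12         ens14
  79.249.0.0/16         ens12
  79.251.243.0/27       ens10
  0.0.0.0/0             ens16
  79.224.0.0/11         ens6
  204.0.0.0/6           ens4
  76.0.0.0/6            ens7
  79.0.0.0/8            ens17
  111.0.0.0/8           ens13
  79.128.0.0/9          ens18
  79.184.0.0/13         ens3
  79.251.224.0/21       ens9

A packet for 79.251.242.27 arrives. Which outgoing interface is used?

ens14

Routes whose prefix contains 79.251.242.27:
  0.0.0.0/0 (default, matches everything) -> ens16
  76.0.0.0/6 (76.0.0.0 - 79.255.255.255) -> ens7
  79.0.0.0/8 (79.0.0.0 - 79.255.255.255) -> ens17
  79.128.0.0/9 (79.128.0.0 - 79.255.255.255) -> ens18
  79.224.0.0/11 (79.224.0.0 - 79.255.255.255) -> ens6
  79.240.0.0/12 (79.240.0.0 - 79.255.255.255) -> ens14
More-specific entries that do NOT match:
  79.187.242.0/27 (79.187.242.0 - 79.187.242.31) does not contain 79.251.242.27
  79.251.243.0/27 (79.251.243.0 - 79.251.243.31) does not contain 79.251.242.27
  79.251.176.0/22 (79.251.176.0 - 79.251.179.255) does not contain 79.251.242.27
  79.251.224.0/21 (79.251.224.0 - 79.251.231.255) does not contain 79.251.242.27
  79.249.0.0/16 (79.249.0.0 - 79.249.255.255) does not contain 79.251.242.27
  79.184.0.0/13 (79.184.0.0 - 79.191.255.255) does not contain 79.251.242.27
Longest matching prefix is /12 -> interface ens14.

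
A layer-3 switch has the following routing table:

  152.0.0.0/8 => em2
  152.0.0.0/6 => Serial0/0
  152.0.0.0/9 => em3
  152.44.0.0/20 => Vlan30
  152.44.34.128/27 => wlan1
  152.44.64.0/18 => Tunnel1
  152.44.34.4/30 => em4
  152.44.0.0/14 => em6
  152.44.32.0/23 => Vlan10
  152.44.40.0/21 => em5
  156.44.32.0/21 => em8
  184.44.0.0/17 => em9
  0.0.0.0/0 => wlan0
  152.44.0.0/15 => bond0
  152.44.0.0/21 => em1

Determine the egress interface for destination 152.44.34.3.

Routes whose prefix contains 152.44.34.3:
  0.0.0.0/0 (default, matches everything) -> wlan0
  152.0.0.0/6 (152.0.0.0 - 155.255.255.255) -> Serial0/0
  152.0.0.0/8 (152.0.0.0 - 152.255.255.255) -> em2
  152.0.0.0/9 (152.0.0.0 - 152.127.255.255) -> em3
  152.44.0.0/14 (152.44.0.0 - 152.47.255.255) -> em6
  152.44.0.0/15 (152.44.0.0 - 152.45.255.255) -> bond0
More-specific entries that do NOT match:
  152.44.34.4/30 (152.44.34.4 - 152.44.34.7) does not contain 152.44.34.3
  152.44.34.128/27 (152.44.34.128 - 152.44.34.159) does not contain 152.44.34.3
  152.44.32.0/23 (152.44.32.0 - 152.44.33.255) does not contain 152.44.34.3
  152.44.40.0/21 (152.44.40.0 - 152.44.47.255) does not contain 152.44.34.3
  156.44.32.0/21 (156.44.32.0 - 156.44.39.255) does not contain 152.44.34.3
  152.44.0.0/21 (152.44.0.0 - 152.44.7.255) does not contain 152.44.34.3
  152.44.0.0/20 (152.44.0.0 - 152.44.15.255) does not contain 152.44.34.3
  152.44.64.0/18 (152.44.64.0 - 152.44.127.255) does not contain 152.44.34.3
  184.44.0.0/17 (184.44.0.0 - 184.44.127.255) does not contain 152.44.34.3
Longest matching prefix is /15 -> interface bond0.

bond0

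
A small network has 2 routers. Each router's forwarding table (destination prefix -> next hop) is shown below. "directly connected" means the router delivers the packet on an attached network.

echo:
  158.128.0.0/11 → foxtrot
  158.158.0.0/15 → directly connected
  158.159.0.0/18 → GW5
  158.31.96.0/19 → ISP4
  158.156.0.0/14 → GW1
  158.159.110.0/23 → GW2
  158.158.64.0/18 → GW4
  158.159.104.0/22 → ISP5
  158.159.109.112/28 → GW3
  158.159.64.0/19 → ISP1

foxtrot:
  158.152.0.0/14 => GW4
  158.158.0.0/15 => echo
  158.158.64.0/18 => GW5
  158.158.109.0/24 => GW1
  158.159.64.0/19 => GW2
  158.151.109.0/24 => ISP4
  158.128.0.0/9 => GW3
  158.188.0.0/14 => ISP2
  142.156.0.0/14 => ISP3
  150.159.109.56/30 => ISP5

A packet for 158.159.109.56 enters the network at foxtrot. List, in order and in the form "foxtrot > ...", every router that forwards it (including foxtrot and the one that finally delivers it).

At foxtrot: longest match for 158.159.109.56 is 158.158.0.0/15 -> echo
At echo: longest match for 158.159.109.56 is 158.158.0.0/15 -> directly connected

foxtrot > echo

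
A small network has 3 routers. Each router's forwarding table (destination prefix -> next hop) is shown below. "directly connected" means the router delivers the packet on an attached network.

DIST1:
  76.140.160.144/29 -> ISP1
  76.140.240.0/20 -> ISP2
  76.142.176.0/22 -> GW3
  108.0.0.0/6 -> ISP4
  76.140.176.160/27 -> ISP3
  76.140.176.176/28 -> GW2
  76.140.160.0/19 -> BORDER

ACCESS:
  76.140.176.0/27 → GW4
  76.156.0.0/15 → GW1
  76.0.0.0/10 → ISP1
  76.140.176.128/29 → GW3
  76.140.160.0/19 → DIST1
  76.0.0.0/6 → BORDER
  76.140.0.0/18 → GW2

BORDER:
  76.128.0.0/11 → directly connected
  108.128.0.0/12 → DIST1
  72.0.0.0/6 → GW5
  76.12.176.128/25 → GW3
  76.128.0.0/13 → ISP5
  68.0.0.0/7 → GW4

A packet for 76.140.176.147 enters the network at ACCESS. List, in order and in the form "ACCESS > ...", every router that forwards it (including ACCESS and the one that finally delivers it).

ACCESS > DIST1 > BORDER

At ACCESS: longest match for 76.140.176.147 is 76.140.160.0/19 -> DIST1
At DIST1: longest match for 76.140.176.147 is 76.140.160.0/19 -> BORDER
At BORDER: longest match for 76.140.176.147 is 76.128.0.0/11 -> directly connected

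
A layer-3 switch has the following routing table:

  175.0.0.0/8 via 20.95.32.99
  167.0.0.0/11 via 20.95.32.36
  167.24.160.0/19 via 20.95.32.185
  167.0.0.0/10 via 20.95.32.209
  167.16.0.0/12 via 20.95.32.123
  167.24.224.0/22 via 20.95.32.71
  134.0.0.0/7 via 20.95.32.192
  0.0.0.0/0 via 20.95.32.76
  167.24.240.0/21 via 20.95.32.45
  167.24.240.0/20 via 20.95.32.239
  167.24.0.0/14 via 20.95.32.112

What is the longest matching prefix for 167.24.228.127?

167.24.0.0/14

Entries matching 167.24.228.127:
  0.0.0.0/0 (default, matches everything)
  167.0.0.0/10 (167.0.0.0 - 167.63.255.255)
  167.0.0.0/11 (167.0.0.0 - 167.31.255.255)
  167.16.0.0/12 (167.16.0.0 - 167.31.255.255)
  167.24.0.0/14 (167.24.0.0 - 167.27.255.255)
Most specific is 167.24.0.0/14.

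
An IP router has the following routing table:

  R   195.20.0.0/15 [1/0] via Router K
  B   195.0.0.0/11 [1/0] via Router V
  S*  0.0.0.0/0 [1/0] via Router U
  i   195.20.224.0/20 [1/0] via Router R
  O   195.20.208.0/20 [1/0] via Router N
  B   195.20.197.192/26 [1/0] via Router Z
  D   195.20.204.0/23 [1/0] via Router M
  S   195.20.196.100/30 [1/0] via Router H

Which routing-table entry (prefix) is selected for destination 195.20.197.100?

195.20.0.0/15

Entries matching 195.20.197.100:
  0.0.0.0/0 (default, matches everything)
  195.0.0.0/11 (195.0.0.0 - 195.31.255.255)
  195.20.0.0/15 (195.20.0.0 - 195.21.255.255)
Most specific is 195.20.0.0/15.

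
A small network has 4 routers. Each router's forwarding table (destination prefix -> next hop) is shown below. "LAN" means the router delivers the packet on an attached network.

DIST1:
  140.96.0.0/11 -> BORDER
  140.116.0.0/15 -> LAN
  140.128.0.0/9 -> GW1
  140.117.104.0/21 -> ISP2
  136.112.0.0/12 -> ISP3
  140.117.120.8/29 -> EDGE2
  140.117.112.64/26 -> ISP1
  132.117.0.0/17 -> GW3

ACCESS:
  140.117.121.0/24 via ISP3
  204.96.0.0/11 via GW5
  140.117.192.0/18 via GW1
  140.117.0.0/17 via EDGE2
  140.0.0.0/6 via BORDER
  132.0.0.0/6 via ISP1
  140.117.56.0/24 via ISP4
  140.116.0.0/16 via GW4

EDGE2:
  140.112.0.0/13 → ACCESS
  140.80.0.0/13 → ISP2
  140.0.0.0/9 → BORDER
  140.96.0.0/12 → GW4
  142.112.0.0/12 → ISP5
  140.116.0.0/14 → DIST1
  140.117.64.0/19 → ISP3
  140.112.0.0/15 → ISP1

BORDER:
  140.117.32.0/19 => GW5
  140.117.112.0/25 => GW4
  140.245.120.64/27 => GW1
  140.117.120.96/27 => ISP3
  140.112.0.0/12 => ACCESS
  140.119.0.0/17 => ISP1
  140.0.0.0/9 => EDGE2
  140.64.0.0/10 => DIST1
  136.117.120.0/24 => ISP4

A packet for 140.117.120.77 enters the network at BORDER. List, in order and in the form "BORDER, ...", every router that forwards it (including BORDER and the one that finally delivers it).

At BORDER: longest match for 140.117.120.77 is 140.112.0.0/12 -> ACCESS
At ACCESS: longest match for 140.117.120.77 is 140.117.0.0/17 -> EDGE2
At EDGE2: longest match for 140.117.120.77 is 140.116.0.0/14 -> DIST1
At DIST1: longest match for 140.117.120.77 is 140.116.0.0/15 -> LAN

BORDER, ACCESS, EDGE2, DIST1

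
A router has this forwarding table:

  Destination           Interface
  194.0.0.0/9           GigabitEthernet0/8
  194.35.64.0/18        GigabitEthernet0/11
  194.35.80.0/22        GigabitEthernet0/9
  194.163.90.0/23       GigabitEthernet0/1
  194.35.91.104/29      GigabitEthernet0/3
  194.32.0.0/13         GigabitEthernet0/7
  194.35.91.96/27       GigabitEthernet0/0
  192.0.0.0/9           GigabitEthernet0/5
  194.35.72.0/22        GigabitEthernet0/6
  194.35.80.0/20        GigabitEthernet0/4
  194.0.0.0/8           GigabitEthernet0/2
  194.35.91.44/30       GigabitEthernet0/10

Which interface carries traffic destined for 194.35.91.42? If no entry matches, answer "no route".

GigabitEthernet0/4

Routes whose prefix contains 194.35.91.42:
  194.0.0.0/8 (194.0.0.0 - 194.255.255.255) -> GigabitEthernet0/2
  194.0.0.0/9 (194.0.0.0 - 194.127.255.255) -> GigabitEthernet0/8
  194.32.0.0/13 (194.32.0.0 - 194.39.255.255) -> GigabitEthernet0/7
  194.35.64.0/18 (194.35.64.0 - 194.35.127.255) -> GigabitEthernet0/11
  194.35.80.0/20 (194.35.80.0 - 194.35.95.255) -> GigabitEthernet0/4
More-specific entries that do NOT match:
  194.35.91.44/30 (194.35.91.44 - 194.35.91.47) does not contain 194.35.91.42
  194.35.91.104/29 (194.35.91.104 - 194.35.91.111) does not contain 194.35.91.42
  194.35.91.96/27 (194.35.91.96 - 194.35.91.127) does not contain 194.35.91.42
  194.163.90.0/23 (194.163.90.0 - 194.163.91.255) does not contain 194.35.91.42
  194.35.80.0/22 (194.35.80.0 - 194.35.83.255) does not contain 194.35.91.42
  194.35.72.0/22 (194.35.72.0 - 194.35.75.255) does not contain 194.35.91.42
Longest matching prefix is /20 -> interface GigabitEthernet0/4.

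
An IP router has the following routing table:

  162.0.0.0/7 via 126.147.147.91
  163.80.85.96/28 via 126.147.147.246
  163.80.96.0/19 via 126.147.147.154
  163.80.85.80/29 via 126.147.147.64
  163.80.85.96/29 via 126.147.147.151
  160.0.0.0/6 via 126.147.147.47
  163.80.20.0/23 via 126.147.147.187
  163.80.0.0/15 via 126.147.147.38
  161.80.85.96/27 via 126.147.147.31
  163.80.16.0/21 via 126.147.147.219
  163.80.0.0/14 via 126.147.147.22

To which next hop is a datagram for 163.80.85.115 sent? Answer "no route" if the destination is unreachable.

Routes whose prefix contains 163.80.85.115:
  160.0.0.0/6 (160.0.0.0 - 163.255.255.255) -> 126.147.147.47
  162.0.0.0/7 (162.0.0.0 - 163.255.255.255) -> 126.147.147.91
  163.80.0.0/14 (163.80.0.0 - 163.83.255.255) -> 126.147.147.22
  163.80.0.0/15 (163.80.0.0 - 163.81.255.255) -> 126.147.147.38
More-specific entries that do NOT match:
  163.80.85.80/29 (163.80.85.80 - 163.80.85.87) does not contain 163.80.85.115
  163.80.85.96/29 (163.80.85.96 - 163.80.85.103) does not contain 163.80.85.115
  163.80.85.96/28 (163.80.85.96 - 163.80.85.111) does not contain 163.80.85.115
  161.80.85.96/27 (161.80.85.96 - 161.80.85.127) does not contain 163.80.85.115
  163.80.20.0/23 (163.80.20.0 - 163.80.21.255) does not contain 163.80.85.115
  163.80.16.0/21 (163.80.16.0 - 163.80.23.255) does not contain 163.80.85.115
  163.80.96.0/19 (163.80.96.0 - 163.80.127.255) does not contain 163.80.85.115
Longest matching prefix is /15 -> next hop 126.147.147.38.

126.147.147.38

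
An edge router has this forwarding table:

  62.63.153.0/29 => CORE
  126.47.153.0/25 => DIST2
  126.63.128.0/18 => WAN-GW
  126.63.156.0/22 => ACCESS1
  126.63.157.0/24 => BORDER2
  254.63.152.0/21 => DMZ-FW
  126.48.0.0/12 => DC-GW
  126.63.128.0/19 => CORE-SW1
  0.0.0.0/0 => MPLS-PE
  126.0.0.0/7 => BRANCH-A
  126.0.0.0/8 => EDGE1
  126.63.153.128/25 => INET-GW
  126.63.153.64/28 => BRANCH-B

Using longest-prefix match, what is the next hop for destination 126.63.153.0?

CORE-SW1

Routes whose prefix contains 126.63.153.0:
  0.0.0.0/0 (default, matches everything) -> MPLS-PE
  126.0.0.0/7 (126.0.0.0 - 127.255.255.255) -> BRANCH-A
  126.0.0.0/8 (126.0.0.0 - 126.255.255.255) -> EDGE1
  126.48.0.0/12 (126.48.0.0 - 126.63.255.255) -> DC-GW
  126.63.128.0/18 (126.63.128.0 - 126.63.191.255) -> WAN-GW
  126.63.128.0/19 (126.63.128.0 - 126.63.159.255) -> CORE-SW1
More-specific entries that do NOT match:
  62.63.153.0/29 (62.63.153.0 - 62.63.153.7) does not contain 126.63.153.0
  126.63.153.64/28 (126.63.153.64 - 126.63.153.79) does not contain 126.63.153.0
  126.47.153.0/25 (126.47.153.0 - 126.47.153.127) does not contain 126.63.153.0
  126.63.153.128/25 (126.63.153.128 - 126.63.153.255) does not contain 126.63.153.0
  126.63.157.0/24 (126.63.157.0 - 126.63.157.255) does not contain 126.63.153.0
  126.63.156.0/22 (126.63.156.0 - 126.63.159.255) does not contain 126.63.153.0
  254.63.152.0/21 (254.63.152.0 - 254.63.159.255) does not contain 126.63.153.0
Longest matching prefix is /19 -> next hop CORE-SW1.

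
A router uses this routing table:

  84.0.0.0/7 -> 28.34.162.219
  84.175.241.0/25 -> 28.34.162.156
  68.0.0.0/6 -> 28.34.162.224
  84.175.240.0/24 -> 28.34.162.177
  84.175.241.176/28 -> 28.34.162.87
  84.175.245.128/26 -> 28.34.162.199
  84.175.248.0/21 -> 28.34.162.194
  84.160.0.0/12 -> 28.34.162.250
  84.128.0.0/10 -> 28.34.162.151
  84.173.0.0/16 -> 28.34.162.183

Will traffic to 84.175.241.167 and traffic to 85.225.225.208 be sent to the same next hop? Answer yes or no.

no

84.175.241.167: longest match 84.160.0.0/12 -> 28.34.162.250
85.225.225.208: longest match 84.0.0.0/7 -> 28.34.162.219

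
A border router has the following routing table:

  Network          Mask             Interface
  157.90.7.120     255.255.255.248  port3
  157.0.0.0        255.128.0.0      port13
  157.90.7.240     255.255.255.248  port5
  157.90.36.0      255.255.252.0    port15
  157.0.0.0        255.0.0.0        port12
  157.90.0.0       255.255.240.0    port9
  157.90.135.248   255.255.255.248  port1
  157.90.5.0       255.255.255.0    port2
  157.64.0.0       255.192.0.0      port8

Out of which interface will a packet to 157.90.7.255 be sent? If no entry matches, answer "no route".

port9

Routes whose prefix contains 157.90.7.255:
  157.0.0.0/8 (157.0.0.0 - 157.255.255.255) -> port12
  157.0.0.0/9 (157.0.0.0 - 157.127.255.255) -> port13
  157.64.0.0/10 (157.64.0.0 - 157.127.255.255) -> port8
  157.90.0.0/20 (157.90.0.0 - 157.90.15.255) -> port9
More-specific entries that do NOT match:
  157.90.7.120/29 (157.90.7.120 - 157.90.7.127) does not contain 157.90.7.255
  157.90.7.240/29 (157.90.7.240 - 157.90.7.247) does not contain 157.90.7.255
  157.90.135.248/29 (157.90.135.248 - 157.90.135.255) does not contain 157.90.7.255
  157.90.5.0/24 (157.90.5.0 - 157.90.5.255) does not contain 157.90.7.255
  157.90.36.0/22 (157.90.36.0 - 157.90.39.255) does not contain 157.90.7.255
Longest matching prefix is /20 -> interface port9.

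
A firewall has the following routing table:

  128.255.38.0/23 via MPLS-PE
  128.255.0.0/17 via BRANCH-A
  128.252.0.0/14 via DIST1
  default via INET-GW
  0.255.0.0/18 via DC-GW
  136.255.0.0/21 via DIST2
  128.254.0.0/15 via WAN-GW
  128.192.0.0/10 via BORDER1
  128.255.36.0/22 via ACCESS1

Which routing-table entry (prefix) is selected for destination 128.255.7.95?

Entries matching 128.255.7.95:
  0.0.0.0/0 (default, matches everything)
  128.192.0.0/10 (128.192.0.0 - 128.255.255.255)
  128.252.0.0/14 (128.252.0.0 - 128.255.255.255)
  128.254.0.0/15 (128.254.0.0 - 128.255.255.255)
  128.255.0.0/17 (128.255.0.0 - 128.255.127.255)
Most specific is 128.255.0.0/17.

128.255.0.0/17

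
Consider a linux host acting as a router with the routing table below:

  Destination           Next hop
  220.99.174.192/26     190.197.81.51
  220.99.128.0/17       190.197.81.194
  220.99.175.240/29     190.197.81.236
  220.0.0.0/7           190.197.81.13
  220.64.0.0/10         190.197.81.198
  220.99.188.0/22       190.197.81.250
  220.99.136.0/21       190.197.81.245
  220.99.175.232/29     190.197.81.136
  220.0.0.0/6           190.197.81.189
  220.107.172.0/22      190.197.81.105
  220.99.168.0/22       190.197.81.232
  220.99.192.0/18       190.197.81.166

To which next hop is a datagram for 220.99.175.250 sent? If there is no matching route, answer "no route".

190.197.81.194

Routes whose prefix contains 220.99.175.250:
  220.0.0.0/6 (220.0.0.0 - 223.255.255.255) -> 190.197.81.189
  220.0.0.0/7 (220.0.0.0 - 221.255.255.255) -> 190.197.81.13
  220.64.0.0/10 (220.64.0.0 - 220.127.255.255) -> 190.197.81.198
  220.99.128.0/17 (220.99.128.0 - 220.99.255.255) -> 190.197.81.194
More-specific entries that do NOT match:
  220.99.175.240/29 (220.99.175.240 - 220.99.175.247) does not contain 220.99.175.250
  220.99.175.232/29 (220.99.175.232 - 220.99.175.239) does not contain 220.99.175.250
  220.99.174.192/26 (220.99.174.192 - 220.99.174.255) does not contain 220.99.175.250
  220.99.188.0/22 (220.99.188.0 - 220.99.191.255) does not contain 220.99.175.250
  220.107.172.0/22 (220.107.172.0 - 220.107.175.255) does not contain 220.99.175.250
  220.99.168.0/22 (220.99.168.0 - 220.99.171.255) does not contain 220.99.175.250
  220.99.136.0/21 (220.99.136.0 - 220.99.143.255) does not contain 220.99.175.250
  220.99.192.0/18 (220.99.192.0 - 220.99.255.255) does not contain 220.99.175.250
Longest matching prefix is /17 -> next hop 190.197.81.194.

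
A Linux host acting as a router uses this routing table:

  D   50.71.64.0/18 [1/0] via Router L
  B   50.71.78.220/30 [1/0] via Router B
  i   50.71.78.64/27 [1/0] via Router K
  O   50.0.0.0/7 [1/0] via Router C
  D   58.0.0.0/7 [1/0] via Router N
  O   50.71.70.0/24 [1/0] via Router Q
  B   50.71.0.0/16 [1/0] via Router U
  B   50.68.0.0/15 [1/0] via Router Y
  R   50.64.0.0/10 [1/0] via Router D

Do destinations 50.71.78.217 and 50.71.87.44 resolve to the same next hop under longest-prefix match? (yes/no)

50.71.78.217: longest match 50.71.64.0/18 -> Router L
50.71.87.44: longest match 50.71.64.0/18 -> Router L

yes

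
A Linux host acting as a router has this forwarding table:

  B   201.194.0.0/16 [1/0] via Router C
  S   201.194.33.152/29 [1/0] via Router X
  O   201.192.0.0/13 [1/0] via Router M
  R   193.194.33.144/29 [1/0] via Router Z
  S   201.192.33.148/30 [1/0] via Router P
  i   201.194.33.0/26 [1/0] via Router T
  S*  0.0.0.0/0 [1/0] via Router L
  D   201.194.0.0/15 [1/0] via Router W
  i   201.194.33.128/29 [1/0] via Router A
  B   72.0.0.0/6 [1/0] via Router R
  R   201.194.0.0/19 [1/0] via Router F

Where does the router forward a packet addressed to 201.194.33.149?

Router C

Routes whose prefix contains 201.194.33.149:
  0.0.0.0/0 (default, matches everything) -> Router L
  201.192.0.0/13 (201.192.0.0 - 201.199.255.255) -> Router M
  201.194.0.0/15 (201.194.0.0 - 201.195.255.255) -> Router W
  201.194.0.0/16 (201.194.0.0 - 201.194.255.255) -> Router C
More-specific entries that do NOT match:
  201.192.33.148/30 (201.192.33.148 - 201.192.33.151) does not contain 201.194.33.149
  201.194.33.152/29 (201.194.33.152 - 201.194.33.159) does not contain 201.194.33.149
  193.194.33.144/29 (193.194.33.144 - 193.194.33.151) does not contain 201.194.33.149
  201.194.33.128/29 (201.194.33.128 - 201.194.33.135) does not contain 201.194.33.149
  201.194.33.0/26 (201.194.33.0 - 201.194.33.63) does not contain 201.194.33.149
  201.194.0.0/19 (201.194.0.0 - 201.194.31.255) does not contain 201.194.33.149
Longest matching prefix is /16 -> next hop Router C.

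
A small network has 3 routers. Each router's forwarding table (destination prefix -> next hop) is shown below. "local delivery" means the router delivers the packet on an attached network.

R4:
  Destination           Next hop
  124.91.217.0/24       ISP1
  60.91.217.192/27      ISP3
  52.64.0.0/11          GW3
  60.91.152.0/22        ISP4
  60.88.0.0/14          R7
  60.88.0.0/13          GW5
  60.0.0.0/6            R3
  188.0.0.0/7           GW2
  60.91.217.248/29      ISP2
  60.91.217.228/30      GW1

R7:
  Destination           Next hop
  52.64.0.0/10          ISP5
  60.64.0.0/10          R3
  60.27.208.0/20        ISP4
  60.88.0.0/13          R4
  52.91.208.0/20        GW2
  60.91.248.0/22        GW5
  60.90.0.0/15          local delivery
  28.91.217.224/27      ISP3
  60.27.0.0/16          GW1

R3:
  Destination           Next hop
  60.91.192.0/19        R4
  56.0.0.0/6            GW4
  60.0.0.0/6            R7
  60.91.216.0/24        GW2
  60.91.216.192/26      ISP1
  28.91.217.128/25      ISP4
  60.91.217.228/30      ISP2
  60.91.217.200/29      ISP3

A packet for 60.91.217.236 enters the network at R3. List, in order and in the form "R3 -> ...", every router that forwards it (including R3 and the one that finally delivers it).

At R3: longest match for 60.91.217.236 is 60.91.192.0/19 -> R4
At R4: longest match for 60.91.217.236 is 60.88.0.0/14 -> R7
At R7: longest match for 60.91.217.236 is 60.90.0.0/15 -> local delivery

R3 -> R4 -> R7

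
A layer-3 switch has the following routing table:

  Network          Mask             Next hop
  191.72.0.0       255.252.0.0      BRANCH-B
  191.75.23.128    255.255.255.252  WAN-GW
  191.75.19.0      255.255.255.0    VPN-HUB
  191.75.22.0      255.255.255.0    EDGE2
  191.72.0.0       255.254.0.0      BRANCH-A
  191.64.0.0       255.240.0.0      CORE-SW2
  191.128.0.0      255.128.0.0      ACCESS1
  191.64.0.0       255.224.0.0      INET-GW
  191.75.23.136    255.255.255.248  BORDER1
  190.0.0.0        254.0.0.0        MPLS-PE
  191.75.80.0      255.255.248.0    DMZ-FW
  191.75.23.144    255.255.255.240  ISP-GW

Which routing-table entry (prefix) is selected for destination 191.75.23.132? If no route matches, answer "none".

191.72.0.0/14

Entries matching 191.75.23.132:
  190.0.0.0/7 (190.0.0.0 - 191.255.255.255)
  191.64.0.0/11 (191.64.0.0 - 191.95.255.255)
  191.64.0.0/12 (191.64.0.0 - 191.79.255.255)
  191.72.0.0/14 (191.72.0.0 - 191.75.255.255)
Most specific is 191.72.0.0/14.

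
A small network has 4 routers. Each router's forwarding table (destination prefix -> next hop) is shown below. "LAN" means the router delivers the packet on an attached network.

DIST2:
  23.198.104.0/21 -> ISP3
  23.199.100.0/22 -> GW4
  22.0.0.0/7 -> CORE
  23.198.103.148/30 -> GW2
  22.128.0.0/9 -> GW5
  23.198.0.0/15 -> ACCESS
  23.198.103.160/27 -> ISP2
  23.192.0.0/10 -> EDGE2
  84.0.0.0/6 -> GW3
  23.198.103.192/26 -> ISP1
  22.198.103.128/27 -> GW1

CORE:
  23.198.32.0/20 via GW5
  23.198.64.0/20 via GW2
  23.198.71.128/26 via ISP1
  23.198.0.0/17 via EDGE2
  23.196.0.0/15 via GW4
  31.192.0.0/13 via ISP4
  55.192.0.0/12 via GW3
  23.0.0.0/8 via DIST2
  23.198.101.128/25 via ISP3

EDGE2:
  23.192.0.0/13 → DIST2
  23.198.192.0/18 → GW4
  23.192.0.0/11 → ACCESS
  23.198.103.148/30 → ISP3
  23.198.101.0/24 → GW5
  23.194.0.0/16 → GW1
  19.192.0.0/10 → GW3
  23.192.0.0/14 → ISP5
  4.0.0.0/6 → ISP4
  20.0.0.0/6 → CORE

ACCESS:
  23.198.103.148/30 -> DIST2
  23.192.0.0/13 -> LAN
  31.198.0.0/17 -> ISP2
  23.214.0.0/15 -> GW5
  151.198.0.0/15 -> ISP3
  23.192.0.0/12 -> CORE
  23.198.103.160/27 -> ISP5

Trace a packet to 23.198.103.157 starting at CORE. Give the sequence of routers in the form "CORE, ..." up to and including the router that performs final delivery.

At CORE: longest match for 23.198.103.157 is 23.198.0.0/17 -> EDGE2
At EDGE2: longest match for 23.198.103.157 is 23.192.0.0/13 -> DIST2
At DIST2: longest match for 23.198.103.157 is 23.198.0.0/15 -> ACCESS
At ACCESS: longest match for 23.198.103.157 is 23.192.0.0/13 -> LAN

CORE, EDGE2, DIST2, ACCESS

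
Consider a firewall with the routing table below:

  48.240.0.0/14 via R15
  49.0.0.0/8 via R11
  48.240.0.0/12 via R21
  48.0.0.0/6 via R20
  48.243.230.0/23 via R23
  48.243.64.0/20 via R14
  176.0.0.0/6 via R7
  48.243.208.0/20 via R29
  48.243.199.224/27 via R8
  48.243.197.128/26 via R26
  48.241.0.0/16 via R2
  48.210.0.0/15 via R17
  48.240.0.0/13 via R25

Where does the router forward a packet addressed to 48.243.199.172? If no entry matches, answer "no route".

R15

Routes whose prefix contains 48.243.199.172:
  48.0.0.0/6 (48.0.0.0 - 51.255.255.255) -> R20
  48.240.0.0/12 (48.240.0.0 - 48.255.255.255) -> R21
  48.240.0.0/13 (48.240.0.0 - 48.247.255.255) -> R25
  48.240.0.0/14 (48.240.0.0 - 48.243.255.255) -> R15
More-specific entries that do NOT match:
  48.243.199.224/27 (48.243.199.224 - 48.243.199.255) does not contain 48.243.199.172
  48.243.197.128/26 (48.243.197.128 - 48.243.197.191) does not contain 48.243.199.172
  48.243.230.0/23 (48.243.230.0 - 48.243.231.255) does not contain 48.243.199.172
  48.243.64.0/20 (48.243.64.0 - 48.243.79.255) does not contain 48.243.199.172
  48.243.208.0/20 (48.243.208.0 - 48.243.223.255) does not contain 48.243.199.172
  48.241.0.0/16 (48.241.0.0 - 48.241.255.255) does not contain 48.243.199.172
  48.210.0.0/15 (48.210.0.0 - 48.211.255.255) does not contain 48.243.199.172
Longest matching prefix is /14 -> next hop R15.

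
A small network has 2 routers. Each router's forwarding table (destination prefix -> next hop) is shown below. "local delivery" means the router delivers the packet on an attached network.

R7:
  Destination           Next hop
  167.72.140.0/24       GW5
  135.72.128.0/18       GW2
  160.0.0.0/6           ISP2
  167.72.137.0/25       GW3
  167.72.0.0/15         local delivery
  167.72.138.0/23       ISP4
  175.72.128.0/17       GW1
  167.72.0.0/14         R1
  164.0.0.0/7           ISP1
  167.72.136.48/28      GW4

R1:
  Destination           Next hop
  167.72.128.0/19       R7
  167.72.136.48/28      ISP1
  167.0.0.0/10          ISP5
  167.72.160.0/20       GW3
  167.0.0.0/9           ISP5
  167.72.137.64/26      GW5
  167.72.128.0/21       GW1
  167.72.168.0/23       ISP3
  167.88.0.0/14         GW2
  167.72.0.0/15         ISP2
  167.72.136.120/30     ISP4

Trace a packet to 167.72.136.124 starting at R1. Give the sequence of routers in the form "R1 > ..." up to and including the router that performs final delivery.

R1 > R7

At R1: longest match for 167.72.136.124 is 167.72.128.0/19 -> R7
At R7: longest match for 167.72.136.124 is 167.72.0.0/15 -> local delivery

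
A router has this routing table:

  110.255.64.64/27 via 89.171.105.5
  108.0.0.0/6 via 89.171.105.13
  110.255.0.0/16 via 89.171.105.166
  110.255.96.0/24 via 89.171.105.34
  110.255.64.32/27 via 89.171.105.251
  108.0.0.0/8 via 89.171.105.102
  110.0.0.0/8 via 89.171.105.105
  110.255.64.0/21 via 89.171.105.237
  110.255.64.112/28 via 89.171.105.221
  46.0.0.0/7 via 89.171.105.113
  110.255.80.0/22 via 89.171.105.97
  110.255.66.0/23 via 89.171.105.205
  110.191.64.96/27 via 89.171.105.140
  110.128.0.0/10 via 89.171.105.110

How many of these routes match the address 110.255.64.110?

4

Prefixes containing 110.255.64.110:
  108.0.0.0/6 (108.0.0.0 - 111.255.255.255)
  110.0.0.0/8 (110.0.0.0 - 110.255.255.255)
  110.255.0.0/16 (110.255.0.0 - 110.255.255.255)
  110.255.64.0/21 (110.255.64.0 - 110.255.71.255)
Total matching entries: 4.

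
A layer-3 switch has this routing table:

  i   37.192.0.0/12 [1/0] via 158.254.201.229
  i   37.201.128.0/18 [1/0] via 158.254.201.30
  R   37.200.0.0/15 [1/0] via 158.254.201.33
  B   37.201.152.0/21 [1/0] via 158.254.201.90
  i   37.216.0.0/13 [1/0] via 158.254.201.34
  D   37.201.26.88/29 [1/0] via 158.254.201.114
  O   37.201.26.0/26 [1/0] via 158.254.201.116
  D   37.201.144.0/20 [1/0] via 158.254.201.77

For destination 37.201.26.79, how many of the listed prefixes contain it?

Prefixes containing 37.201.26.79:
  37.192.0.0/12 (37.192.0.0 - 37.207.255.255)
  37.200.0.0/15 (37.200.0.0 - 37.201.255.255)
Total matching entries: 2.

2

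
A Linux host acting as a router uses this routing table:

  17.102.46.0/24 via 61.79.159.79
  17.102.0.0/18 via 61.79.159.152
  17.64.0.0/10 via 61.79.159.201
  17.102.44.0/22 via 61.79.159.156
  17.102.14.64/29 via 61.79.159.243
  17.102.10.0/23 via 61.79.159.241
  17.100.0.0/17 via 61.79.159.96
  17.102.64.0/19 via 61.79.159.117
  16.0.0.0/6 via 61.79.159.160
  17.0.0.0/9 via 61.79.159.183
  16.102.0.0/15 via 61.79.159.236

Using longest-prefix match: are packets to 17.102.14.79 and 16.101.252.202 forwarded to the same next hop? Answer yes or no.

17.102.14.79: longest match 17.102.0.0/18 -> 61.79.159.152
16.101.252.202: longest match 16.0.0.0/6 -> 61.79.159.160

no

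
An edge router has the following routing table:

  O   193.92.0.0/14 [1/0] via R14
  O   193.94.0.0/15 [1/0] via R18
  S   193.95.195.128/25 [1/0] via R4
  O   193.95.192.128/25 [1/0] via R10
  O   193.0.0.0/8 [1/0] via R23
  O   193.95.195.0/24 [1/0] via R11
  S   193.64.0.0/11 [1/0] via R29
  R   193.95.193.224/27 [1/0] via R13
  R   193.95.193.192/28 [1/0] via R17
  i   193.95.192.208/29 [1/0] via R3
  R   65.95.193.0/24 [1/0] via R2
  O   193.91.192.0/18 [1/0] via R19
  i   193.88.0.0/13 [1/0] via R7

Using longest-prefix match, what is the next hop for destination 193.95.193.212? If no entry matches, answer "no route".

R18

Routes whose prefix contains 193.95.193.212:
  193.0.0.0/8 (193.0.0.0 - 193.255.255.255) -> R23
  193.64.0.0/11 (193.64.0.0 - 193.95.255.255) -> R29
  193.88.0.0/13 (193.88.0.0 - 193.95.255.255) -> R7
  193.92.0.0/14 (193.92.0.0 - 193.95.255.255) -> R14
  193.94.0.0/15 (193.94.0.0 - 193.95.255.255) -> R18
More-specific entries that do NOT match:
  193.95.192.208/29 (193.95.192.208 - 193.95.192.215) does not contain 193.95.193.212
  193.95.193.192/28 (193.95.193.192 - 193.95.193.207) does not contain 193.95.193.212
  193.95.193.224/27 (193.95.193.224 - 193.95.193.255) does not contain 193.95.193.212
  193.95.195.128/25 (193.95.195.128 - 193.95.195.255) does not contain 193.95.193.212
  193.95.192.128/25 (193.95.192.128 - 193.95.192.255) does not contain 193.95.193.212
  193.95.195.0/24 (193.95.195.0 - 193.95.195.255) does not contain 193.95.193.212
  65.95.193.0/24 (65.95.193.0 - 65.95.193.255) does not contain 193.95.193.212
  193.91.192.0/18 (193.91.192.0 - 193.91.255.255) does not contain 193.95.193.212
Longest matching prefix is /15 -> next hop R18.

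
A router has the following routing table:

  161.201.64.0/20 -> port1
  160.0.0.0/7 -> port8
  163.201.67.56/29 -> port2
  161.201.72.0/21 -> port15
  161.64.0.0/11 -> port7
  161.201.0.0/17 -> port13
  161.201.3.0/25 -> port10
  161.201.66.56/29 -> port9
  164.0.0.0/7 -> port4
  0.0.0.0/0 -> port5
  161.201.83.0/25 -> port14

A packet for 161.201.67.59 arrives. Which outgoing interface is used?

Routes whose prefix contains 161.201.67.59:
  0.0.0.0/0 (default, matches everything) -> port5
  160.0.0.0/7 (160.0.0.0 - 161.255.255.255) -> port8
  161.201.0.0/17 (161.201.0.0 - 161.201.127.255) -> port13
  161.201.64.0/20 (161.201.64.0 - 161.201.79.255) -> port1
More-specific entries that do NOT match:
  163.201.67.56/29 (163.201.67.56 - 163.201.67.63) does not contain 161.201.67.59
  161.201.66.56/29 (161.201.66.56 - 161.201.66.63) does not contain 161.201.67.59
  161.201.3.0/25 (161.201.3.0 - 161.201.3.127) does not contain 161.201.67.59
  161.201.83.0/25 (161.201.83.0 - 161.201.83.127) does not contain 161.201.67.59
  161.201.72.0/21 (161.201.72.0 - 161.201.79.255) does not contain 161.201.67.59
Longest matching prefix is /20 -> interface port1.

port1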